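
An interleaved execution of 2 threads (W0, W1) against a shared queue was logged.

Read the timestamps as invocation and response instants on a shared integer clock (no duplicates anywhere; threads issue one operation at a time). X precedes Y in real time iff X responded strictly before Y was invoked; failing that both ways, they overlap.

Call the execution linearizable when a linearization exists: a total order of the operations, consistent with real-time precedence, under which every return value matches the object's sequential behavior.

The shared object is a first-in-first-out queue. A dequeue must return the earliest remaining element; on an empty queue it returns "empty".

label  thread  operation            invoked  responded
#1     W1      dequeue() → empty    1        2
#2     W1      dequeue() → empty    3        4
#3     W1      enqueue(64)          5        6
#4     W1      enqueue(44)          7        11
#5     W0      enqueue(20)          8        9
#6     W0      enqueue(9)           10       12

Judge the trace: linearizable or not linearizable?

linearizable

witness order: #1, #2, #3, #4, #5, #6
step 1: #1 dequeue() → empty — queue <>
step 2: #2 dequeue() → empty — queue <>
step 3: #3 enqueue(64) — queue <64>
step 4: #4 enqueue(44) — queue <64,44>
step 5: #5 enqueue(20) — queue <64,44,20>
step 6: #6 enqueue(9) — queue <64,44,20,9>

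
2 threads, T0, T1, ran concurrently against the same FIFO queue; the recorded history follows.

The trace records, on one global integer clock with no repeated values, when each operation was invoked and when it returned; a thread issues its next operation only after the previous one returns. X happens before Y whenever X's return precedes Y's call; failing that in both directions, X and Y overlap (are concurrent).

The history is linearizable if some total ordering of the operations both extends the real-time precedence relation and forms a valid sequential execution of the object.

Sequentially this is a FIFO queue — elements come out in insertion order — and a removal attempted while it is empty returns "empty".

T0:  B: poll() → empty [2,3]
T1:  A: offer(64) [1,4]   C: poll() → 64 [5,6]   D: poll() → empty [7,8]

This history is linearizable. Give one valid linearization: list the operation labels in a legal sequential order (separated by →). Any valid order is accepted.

after step 1 (B poll() → empty): queue <>
after step 2 (A offer(64)): queue <64>
after step 3 (C poll() → 64): queue <>
after step 4 (D poll() → empty): queue <>

B → A → C → D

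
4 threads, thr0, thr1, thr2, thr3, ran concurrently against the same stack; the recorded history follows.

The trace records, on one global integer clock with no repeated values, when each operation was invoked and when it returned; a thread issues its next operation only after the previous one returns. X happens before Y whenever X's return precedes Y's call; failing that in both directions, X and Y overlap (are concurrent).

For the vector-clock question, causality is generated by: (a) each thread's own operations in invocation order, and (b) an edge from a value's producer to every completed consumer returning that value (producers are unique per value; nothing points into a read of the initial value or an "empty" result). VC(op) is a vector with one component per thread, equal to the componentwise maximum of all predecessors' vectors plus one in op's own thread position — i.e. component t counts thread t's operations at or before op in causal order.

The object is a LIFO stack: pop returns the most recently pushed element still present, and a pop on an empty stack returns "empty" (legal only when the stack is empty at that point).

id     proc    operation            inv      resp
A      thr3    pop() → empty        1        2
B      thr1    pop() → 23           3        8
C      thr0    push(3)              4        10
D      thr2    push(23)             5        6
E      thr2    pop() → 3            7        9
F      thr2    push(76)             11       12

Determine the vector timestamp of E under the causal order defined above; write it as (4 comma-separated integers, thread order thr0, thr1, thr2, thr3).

VC(A, invoked at 1): no causal predecessors; +1 on thr3 → (0, 0, 0, 1)
VC(D, invoked at 5): no causal predecessors; +1 on thr2 → (0, 0, 1, 0)
VC(C, invoked at 4): no causal predecessors; +1 on thr0 → (1, 0, 0, 0)
merge at B (invoked 3): VC(D)=(0, 0, 1, 0), own-thread bump on thr1 → (0, 1, 1, 0)
merge at E (invoked 7): VC(C)=(1, 0, 0, 0), VC(D)=(0, 0, 1, 0), own-thread bump on thr2 → (1, 0, 2, 0)
merge at F (invoked 11): VC(E)=(1, 0, 2, 0), own-thread bump on thr2 → (1, 0, 3, 0)
target: VC(E) = (1, 0, 2, 0)

(1, 0, 2, 0)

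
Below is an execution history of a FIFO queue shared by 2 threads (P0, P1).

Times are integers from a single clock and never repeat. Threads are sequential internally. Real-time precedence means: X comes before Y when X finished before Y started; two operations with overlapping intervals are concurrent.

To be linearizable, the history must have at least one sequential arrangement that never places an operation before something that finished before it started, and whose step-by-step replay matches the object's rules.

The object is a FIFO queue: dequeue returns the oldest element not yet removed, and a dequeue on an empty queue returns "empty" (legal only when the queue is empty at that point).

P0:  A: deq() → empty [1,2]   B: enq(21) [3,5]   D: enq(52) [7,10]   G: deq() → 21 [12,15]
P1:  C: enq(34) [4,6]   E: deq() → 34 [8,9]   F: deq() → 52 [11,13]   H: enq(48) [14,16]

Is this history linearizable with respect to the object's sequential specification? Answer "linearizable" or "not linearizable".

witness order: A, C, B, D, E, G, F, H
after step 1 (A deq() → empty): queue <>
after step 2 (C enq(34)): queue <34>
after step 3 (B enq(21)): queue <34,21>
after step 4 (D enq(52)): queue <34,21,52>
after step 5 (E deq() → 34): queue <21,52>
after step 6 (G deq() → 21): queue <52>
after step 7 (F deq() → 52): queue <>
after step 8 (H enq(48)): queue <48>

linearizable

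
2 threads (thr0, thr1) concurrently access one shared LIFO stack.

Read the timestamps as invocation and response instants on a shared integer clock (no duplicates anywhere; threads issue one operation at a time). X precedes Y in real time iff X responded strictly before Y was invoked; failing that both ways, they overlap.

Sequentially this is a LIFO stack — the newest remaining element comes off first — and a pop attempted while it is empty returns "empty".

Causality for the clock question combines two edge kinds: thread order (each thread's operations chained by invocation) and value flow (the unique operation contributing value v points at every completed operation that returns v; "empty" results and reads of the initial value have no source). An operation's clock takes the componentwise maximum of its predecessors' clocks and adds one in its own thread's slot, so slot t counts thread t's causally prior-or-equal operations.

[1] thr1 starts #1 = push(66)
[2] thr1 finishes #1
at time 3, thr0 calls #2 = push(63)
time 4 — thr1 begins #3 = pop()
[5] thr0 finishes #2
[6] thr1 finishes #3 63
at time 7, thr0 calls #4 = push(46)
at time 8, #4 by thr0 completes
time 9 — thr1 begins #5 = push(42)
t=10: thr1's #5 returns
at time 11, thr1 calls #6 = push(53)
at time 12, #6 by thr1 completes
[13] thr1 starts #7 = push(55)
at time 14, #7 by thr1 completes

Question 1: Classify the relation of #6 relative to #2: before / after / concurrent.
after

#6 spans [11,12], #2 spans [3,5]
resp(#2)=5 < inv(#6)=11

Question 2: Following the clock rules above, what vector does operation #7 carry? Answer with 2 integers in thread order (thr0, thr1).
(1, 5)

#1, invoked 1, has no incoming edges; only thr1's bump applies → (0, 1)
#2, invoked 3, has no incoming edges; only thr0's bump applies → (1, 0)
VC(#4, invoked at 7): max of VC(#2)=(1, 0), then +1 on thread thr0 → (2, 0)
VC(#3, invoked at 4): max of VC(#1)=(0, 1), VC(#2)=(1, 0), then +1 on thread thr1 → (1, 2)
VC(#5, invoked at 9): max of VC(#3)=(1, 2), then +1 on thread thr1 → (1, 3)
VC(#6, invoked at 11): max of VC(#5)=(1, 3), then +1 on thread thr1 → (1, 4)
VC(#7, invoked at 13): max of VC(#6)=(1, 4), then +1 on thread thr1 → (1, 5)
target: VC(#7) = (1, 5)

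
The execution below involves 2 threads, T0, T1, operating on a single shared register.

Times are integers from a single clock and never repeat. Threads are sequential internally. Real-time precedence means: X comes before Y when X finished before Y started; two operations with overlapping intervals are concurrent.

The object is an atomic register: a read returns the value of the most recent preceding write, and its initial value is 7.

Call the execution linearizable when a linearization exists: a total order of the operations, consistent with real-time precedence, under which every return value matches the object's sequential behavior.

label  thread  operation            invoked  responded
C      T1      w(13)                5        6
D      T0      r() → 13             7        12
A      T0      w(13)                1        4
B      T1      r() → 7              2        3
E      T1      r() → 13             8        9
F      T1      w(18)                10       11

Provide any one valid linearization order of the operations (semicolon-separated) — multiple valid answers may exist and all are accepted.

1. B r() → 7, leaving value 7
2. A w(13), leaving value 13
3. C w(13), leaving value 13
4. D r() → 13, leaving value 13
5. E r() → 13, leaving value 13
6. F w(18), leaving value 18

B; A; C; D; E; F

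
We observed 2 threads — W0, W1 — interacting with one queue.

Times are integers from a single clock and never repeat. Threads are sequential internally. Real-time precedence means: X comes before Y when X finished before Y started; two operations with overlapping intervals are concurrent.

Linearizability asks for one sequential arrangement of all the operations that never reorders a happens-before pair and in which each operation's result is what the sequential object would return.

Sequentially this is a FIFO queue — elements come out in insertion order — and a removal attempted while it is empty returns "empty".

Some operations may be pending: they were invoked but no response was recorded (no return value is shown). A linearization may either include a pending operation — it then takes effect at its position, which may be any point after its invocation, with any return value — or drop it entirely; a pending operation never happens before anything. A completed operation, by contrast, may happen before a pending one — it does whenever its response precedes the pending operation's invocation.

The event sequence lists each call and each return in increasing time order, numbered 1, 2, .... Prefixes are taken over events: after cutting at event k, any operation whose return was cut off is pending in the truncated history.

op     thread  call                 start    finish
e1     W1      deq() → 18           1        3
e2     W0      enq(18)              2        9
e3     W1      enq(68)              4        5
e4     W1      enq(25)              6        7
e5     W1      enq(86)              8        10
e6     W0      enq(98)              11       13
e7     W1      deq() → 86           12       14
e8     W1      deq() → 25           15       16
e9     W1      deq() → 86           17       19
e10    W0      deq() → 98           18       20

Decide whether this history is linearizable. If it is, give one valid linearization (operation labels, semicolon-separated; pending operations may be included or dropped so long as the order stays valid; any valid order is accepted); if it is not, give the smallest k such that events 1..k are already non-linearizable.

prefix check: 1..13 passes, 1..14 fails once e7's time-14 response joins
every one of the 10 real-time-consistent orders over 7 completed queue ops fails the sequential spec
for example e1, e2, e3, e4, e5, e6, e7 fails at step 1: e1 deq() → 18 is not legal there
for example e1, e2, e3, e4, e5, e7, e6 fails at step 1: e1 deq() → 18 is not legal there

not linearizable — minimal violating prefix: 14 events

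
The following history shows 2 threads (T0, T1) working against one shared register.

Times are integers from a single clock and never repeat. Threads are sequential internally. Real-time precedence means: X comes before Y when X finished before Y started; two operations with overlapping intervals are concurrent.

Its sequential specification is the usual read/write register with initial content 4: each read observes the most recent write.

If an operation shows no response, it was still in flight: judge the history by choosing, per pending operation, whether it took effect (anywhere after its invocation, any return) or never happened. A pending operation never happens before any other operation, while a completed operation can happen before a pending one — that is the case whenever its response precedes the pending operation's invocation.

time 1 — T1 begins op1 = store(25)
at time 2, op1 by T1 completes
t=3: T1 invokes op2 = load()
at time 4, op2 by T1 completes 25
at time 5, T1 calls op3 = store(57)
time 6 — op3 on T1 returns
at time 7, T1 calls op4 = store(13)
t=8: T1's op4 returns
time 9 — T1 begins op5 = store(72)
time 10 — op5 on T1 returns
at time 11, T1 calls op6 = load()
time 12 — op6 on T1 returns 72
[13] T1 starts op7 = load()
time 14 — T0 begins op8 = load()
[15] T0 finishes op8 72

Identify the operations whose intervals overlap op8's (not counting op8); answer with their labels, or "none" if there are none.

overlap test against op8 [14,15]: concurrent iff the interval meets 14..15
op1 [1,2]: before
op2 [3,4]: before
op3 [5,6]: before
op4 [7,8]: before
op5 [9,10]: before
op6 [11,12]: before
op7 [13,…): concurrent

op7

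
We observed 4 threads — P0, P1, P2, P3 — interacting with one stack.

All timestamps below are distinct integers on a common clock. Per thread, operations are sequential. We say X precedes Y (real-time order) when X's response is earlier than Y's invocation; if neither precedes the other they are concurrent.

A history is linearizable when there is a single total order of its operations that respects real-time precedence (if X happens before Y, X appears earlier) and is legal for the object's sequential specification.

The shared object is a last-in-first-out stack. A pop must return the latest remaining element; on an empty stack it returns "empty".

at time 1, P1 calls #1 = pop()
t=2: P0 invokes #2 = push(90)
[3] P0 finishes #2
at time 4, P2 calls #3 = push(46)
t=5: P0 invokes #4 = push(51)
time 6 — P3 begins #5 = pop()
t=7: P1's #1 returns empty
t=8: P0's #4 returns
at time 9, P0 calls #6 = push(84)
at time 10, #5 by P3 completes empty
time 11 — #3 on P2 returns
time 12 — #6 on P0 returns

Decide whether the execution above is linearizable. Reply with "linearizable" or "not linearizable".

prefix check: 1..9 passes, 1..10 fails once #5's time-10 response joins
checked exhaustively: 8 real-time-consistent orders of 4 completed operations, zero legal stack replays
no completion choice of the 2 pending operations (#3, #6) rescues it — every subset was tried
sample order #1, #2, #4, #5 (pending dropped) stalls at step 4 — #5 pop() → empty has no legal effect
sample order #1, #2, #5, #4 (pending dropped) stalls at step 3 — #5 pop() → empty has no legal effect

not linearizable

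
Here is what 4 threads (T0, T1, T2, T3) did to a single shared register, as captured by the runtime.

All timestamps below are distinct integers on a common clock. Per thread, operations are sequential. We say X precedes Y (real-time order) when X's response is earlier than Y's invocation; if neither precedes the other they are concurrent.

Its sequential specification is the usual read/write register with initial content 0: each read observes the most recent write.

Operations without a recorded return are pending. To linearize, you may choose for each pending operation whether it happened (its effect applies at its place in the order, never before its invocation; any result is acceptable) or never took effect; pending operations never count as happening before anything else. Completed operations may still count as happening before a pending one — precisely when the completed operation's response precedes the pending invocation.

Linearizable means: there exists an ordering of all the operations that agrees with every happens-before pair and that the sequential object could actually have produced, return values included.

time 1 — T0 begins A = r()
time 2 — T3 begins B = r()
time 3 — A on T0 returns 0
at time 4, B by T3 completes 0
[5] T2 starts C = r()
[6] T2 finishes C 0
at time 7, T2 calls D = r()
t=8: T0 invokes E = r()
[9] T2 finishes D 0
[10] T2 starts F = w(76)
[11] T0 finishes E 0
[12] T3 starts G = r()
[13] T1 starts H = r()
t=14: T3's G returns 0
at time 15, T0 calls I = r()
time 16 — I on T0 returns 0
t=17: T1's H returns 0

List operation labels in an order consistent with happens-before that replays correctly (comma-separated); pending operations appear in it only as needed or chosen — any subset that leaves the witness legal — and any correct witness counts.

after step 1 (A r() → 0): value 0
after step 2 (B r() → 0): value 0
after step 3 (C r() → 0): value 0
after step 4 (D r() → 0): value 0
after step 5 (E r() → 0): value 0
after step 6 (G r() → 0): value 0
after step 7 (H r() → 0): value 0
after step 8 (I r() → 0): value 0

A, B, C, D, E, G, H, I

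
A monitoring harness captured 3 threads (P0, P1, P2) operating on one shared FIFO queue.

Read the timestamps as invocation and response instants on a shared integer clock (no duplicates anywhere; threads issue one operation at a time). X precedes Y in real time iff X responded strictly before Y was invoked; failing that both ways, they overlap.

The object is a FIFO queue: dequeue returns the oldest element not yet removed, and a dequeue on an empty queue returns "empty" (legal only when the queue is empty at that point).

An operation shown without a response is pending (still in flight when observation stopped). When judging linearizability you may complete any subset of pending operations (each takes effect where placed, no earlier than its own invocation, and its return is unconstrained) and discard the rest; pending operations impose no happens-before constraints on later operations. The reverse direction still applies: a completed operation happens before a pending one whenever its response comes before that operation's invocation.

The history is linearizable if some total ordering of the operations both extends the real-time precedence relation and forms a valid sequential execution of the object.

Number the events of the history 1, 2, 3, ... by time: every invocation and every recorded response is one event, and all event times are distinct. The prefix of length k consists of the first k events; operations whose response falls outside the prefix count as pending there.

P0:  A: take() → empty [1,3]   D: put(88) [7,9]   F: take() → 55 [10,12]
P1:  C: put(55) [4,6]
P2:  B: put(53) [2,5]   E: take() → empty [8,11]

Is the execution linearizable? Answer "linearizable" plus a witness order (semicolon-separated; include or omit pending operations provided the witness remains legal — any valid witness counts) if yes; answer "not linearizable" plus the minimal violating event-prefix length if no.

not linearizable — minimal violating prefix: 11 events

already the first 11 events (up to E's response at time 11) admit no linearization; the first 10 still do
all 6 real-time-respecting orders fail — 5 completed FIFO queue operations, no legal replay
every completion of the 1 pending operation (F) was checked; none linearizes
one such order, A, B, C, D, E (pending dropped), breaks at step 5 where E take() → empty is illegal
one such order, A, B, C, E, D (pending dropped), breaks at step 4 where E take() → empty is illegal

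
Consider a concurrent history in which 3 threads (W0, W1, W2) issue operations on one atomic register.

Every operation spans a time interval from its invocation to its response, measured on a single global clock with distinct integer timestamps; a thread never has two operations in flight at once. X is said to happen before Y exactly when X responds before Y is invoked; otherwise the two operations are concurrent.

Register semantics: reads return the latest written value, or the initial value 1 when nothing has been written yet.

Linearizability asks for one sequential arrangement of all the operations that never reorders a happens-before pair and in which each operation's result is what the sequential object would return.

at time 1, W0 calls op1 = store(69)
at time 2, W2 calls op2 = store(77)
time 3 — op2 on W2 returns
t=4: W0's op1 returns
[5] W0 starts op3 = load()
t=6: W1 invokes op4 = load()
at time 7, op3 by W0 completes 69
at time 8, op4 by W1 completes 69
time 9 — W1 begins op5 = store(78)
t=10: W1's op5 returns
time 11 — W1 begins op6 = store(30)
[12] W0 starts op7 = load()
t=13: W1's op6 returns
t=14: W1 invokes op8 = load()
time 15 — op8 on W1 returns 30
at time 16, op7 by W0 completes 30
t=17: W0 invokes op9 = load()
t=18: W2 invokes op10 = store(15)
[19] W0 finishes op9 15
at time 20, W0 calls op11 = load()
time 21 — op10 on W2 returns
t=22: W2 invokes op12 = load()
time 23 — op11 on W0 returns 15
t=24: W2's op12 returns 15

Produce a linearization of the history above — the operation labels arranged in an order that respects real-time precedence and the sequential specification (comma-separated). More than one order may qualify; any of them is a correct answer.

after step 1 (op2 store(77)): value 77
after step 2 (op1 store(69)): value 69
after step 3 (op3 load() → 69): value 69
after step 4 (op4 load() → 69): value 69
after step 5 (op5 store(78)): value 78
after step 6 (op6 store(30)): value 30
after step 7 (op7 load() → 30): value 30
after step 8 (op8 load() → 30): value 30
after step 9 (op10 store(15)): value 15
after step 10 (op9 load() → 15): value 15
after step 11 (op11 load() → 15): value 15
after step 12 (op12 load() → 15): value 15

op2, op1, op3, op4, op5, op6, op7, op8, op10, op9, op11, op12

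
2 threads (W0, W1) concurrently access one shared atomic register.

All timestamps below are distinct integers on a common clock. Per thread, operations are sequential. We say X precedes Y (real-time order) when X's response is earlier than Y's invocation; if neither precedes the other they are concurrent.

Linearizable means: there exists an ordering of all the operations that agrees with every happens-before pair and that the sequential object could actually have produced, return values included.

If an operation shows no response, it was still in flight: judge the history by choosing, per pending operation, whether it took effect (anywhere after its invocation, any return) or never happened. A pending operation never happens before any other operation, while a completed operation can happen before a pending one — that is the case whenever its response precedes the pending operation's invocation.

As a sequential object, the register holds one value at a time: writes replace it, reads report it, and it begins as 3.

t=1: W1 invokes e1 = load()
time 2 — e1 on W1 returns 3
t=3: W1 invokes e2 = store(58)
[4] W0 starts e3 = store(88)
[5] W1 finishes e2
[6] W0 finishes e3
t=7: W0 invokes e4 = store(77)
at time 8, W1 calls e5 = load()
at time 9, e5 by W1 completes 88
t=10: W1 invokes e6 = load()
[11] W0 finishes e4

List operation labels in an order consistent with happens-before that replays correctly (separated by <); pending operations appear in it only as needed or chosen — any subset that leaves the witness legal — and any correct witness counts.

after step 1 (e1 load() → 3): value 3
after step 2 (e2 store(58)): value 58
after step 3 (e3 store(88)): value 88
after step 4 (e5 load() → 88): value 88
after step 5 (e4 store(77)): value 77

e1 < e2 < e3 < e5 < e4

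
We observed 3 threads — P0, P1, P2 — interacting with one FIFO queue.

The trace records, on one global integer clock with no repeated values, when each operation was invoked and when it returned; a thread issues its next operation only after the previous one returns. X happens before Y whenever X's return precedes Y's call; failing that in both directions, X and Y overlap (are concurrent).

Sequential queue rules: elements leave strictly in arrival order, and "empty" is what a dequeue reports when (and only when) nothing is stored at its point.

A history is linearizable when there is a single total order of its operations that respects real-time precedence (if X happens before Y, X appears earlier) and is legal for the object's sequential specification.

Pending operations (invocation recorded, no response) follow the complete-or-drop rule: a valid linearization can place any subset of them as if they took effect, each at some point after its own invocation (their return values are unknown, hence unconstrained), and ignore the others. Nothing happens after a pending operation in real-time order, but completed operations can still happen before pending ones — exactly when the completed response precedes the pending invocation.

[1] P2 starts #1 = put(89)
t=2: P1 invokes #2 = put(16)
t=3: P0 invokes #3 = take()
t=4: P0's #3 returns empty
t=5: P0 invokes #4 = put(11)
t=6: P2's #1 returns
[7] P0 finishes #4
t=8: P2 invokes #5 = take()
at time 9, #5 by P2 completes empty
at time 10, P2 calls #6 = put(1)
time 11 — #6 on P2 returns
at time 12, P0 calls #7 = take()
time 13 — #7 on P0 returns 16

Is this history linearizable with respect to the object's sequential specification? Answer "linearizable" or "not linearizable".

not linearizable

the violation lands at event 9, #5's response at time 9: events 1..8 linearize, events 1..9 do not
3 orders of the 4 completed FIFO queue ops respect real time; none is legal
include/drop combinations of the 1 pending operation (#2) were all tried; none helps
take #1, #3, #4, #5 (pending dropped): step 2 already fails, because #3 take() → empty cannot occur there
take #3, #1, #4, #5 (pending dropped): step 4 already fails, because #5 take() → empty cannot occur there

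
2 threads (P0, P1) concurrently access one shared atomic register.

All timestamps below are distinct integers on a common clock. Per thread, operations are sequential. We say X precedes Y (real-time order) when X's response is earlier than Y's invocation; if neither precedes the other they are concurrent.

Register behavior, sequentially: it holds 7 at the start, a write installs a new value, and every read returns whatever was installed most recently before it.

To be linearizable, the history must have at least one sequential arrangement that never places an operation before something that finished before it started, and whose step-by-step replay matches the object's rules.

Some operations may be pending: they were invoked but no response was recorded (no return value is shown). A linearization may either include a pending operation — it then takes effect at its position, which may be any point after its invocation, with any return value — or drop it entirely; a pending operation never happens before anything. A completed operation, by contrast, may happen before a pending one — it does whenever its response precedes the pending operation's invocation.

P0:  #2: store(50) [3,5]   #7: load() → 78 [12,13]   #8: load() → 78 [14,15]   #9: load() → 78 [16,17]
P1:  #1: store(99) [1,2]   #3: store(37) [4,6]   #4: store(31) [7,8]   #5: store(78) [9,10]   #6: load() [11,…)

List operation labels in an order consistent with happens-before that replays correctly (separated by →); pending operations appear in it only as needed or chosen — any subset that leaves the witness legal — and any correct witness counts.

#1 → #2 → #3 → #4 → #5 → #6 → #7 → #8 → #9

after step 1 (#1 store(99)): value 99
after step 2 (#2 store(50)): value 50
after step 3 (#3 store(37)): value 37
after step 4 (#4 store(31)): value 31
after step 5 (#5 store(78)): value 78
after step 6 (#6 load() (pending, included)): value 78
after step 7 (#7 load() → 78): value 78
after step 8 (#8 load() → 78): value 78
after step 9 (#9 load() → 78): value 78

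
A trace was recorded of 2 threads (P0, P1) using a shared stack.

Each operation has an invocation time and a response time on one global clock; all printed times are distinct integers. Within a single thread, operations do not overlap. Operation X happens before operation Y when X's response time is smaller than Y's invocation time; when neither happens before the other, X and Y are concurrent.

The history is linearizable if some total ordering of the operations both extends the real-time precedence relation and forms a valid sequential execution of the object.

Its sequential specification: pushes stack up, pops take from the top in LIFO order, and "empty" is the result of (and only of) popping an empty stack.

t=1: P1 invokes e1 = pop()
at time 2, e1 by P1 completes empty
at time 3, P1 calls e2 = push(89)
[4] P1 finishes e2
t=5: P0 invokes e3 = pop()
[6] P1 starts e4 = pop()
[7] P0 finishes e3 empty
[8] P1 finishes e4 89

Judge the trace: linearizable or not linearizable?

witness order: e1, e2, e4, e3
step 1: e1 pop() → empty — stack <>
step 2: e2 push(89) — stack <89>
step 3: e4 pop() → 89 — stack <>
step 4: e3 pop() → empty — stack <>

linearizable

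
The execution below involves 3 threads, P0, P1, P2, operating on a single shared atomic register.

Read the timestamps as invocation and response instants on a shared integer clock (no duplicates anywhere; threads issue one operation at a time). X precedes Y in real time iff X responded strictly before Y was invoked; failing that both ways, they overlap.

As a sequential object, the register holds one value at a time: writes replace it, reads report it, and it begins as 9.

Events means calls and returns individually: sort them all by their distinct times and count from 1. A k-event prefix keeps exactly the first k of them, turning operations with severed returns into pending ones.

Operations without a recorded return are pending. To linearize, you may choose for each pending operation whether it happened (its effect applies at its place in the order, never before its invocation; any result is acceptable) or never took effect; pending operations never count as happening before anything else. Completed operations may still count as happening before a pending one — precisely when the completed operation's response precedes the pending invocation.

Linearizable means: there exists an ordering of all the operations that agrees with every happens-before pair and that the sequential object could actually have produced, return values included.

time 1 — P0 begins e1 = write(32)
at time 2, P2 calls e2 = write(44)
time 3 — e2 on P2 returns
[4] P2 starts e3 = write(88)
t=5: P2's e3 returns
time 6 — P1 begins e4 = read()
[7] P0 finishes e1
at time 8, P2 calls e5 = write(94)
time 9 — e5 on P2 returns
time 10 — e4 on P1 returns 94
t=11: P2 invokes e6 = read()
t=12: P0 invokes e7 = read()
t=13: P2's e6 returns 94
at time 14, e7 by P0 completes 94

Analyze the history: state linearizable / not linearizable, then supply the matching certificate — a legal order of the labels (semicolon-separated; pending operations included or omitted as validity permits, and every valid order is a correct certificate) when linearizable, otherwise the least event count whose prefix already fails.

after step 1 (e1 write(32)): value 32
after step 2 (e2 write(44)): value 44
after step 3 (e3 write(88)): value 88
after step 4 (e5 write(94)): value 94
after step 5 (e4 read() → 94): value 94
after step 6 (e6 read() → 94): value 94
after step 7 (e7 read() → 94): value 94

linearizable — witness: e1; e2; e3; e5; e4; e6; e7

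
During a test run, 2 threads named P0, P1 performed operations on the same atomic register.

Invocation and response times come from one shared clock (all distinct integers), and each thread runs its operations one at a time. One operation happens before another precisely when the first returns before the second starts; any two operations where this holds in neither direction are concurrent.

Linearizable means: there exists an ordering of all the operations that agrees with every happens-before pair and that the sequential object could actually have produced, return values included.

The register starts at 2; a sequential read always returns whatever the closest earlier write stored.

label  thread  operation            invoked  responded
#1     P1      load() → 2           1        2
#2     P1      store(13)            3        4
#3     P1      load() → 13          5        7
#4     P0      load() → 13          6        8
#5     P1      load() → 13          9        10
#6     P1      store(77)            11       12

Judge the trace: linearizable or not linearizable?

witness order: #1, #2, #3, #4, #5, #6
step 1: #1 load() → 2 — value 2
step 2: #2 store(13) — value 13
step 3: #3 load() → 13 — value 13
step 4: #4 load() → 13 — value 13
step 5: #5 load() → 13 — value 13
step 6: #6 store(77) — value 77

linearizable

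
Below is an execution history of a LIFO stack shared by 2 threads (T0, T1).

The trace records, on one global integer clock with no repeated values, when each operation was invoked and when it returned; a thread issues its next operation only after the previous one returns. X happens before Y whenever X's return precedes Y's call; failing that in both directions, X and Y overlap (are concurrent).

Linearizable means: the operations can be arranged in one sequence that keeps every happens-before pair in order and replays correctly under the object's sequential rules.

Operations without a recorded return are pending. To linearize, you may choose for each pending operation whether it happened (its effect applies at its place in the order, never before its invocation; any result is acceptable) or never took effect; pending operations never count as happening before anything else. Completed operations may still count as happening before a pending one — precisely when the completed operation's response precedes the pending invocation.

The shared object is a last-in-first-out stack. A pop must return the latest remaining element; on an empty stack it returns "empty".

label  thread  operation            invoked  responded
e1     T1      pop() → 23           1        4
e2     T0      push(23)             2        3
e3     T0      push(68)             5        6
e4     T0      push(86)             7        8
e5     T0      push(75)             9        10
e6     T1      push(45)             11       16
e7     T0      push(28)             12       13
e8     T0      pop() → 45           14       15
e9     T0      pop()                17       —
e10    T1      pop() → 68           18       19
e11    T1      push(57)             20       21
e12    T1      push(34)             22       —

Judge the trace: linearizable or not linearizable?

not linearizable

already the first 19 events (up to e10's response at time 19) admit no linearization; the first 18 still do
checked exhaustively: 6 real-time-consistent orders of 9 completed operations, zero legal LIFO stack replays
no completion choice of the 1 pending operation (e9) rescues it — every subset was tried
e.g. e1, e2, e3, e4, e5, e6, e7, e8, e10 (pending dropped): illegal at step 1, since e1 pop() → 23 cannot apply there
e.g. e1, e2, e3, e4, e5, e7, e6, e8, e10 (pending dropped): illegal at step 1, since e1 pop() → 23 cannot apply there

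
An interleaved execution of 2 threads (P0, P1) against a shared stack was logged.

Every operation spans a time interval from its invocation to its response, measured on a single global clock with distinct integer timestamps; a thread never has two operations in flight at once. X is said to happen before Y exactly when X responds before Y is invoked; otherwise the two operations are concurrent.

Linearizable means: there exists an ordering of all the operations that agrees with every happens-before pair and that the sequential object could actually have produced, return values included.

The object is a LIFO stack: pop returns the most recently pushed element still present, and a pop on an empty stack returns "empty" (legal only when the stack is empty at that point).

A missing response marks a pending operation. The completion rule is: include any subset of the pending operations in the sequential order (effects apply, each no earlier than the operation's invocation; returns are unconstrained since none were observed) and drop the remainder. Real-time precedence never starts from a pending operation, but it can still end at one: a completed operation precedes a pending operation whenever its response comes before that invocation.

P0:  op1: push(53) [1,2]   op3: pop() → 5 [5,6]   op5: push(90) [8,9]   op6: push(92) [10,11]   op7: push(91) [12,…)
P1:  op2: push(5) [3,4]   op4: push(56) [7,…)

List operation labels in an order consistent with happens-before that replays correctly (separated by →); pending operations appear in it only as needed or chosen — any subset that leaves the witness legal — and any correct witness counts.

step 1: op1 push(53) — stack <53>
step 2: op2 push(5) — stack <53,5>
step 3: op3 pop() → 5 — stack <53>
step 4: op4 push(56) (pending, included) — stack <53,56>
step 5: op5 push(90) — stack <53,56,90>
step 6: op6 push(92) — stack <53,56,90,92>

op1 → op2 → op3 → op4 → op5 → op6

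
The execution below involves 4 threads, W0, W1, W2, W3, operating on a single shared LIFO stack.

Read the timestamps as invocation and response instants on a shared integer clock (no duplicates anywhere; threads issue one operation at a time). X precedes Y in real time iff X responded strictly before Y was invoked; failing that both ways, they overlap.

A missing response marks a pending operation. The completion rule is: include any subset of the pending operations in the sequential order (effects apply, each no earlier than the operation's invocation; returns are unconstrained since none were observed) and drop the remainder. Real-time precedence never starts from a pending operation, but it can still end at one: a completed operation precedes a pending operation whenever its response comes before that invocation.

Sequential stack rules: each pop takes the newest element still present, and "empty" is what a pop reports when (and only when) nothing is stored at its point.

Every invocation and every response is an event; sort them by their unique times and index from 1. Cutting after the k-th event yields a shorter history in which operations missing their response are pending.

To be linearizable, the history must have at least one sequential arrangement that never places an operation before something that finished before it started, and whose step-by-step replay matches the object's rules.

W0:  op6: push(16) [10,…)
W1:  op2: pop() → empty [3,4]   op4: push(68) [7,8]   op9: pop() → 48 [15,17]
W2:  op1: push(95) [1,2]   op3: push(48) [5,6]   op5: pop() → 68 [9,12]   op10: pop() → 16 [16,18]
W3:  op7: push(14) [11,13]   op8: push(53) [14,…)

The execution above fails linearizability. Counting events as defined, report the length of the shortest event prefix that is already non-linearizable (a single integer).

events 1..3 are linearizable, e.g. via op1:
step 1: op1 push(95) — stack <95>
at event 4 (op2's time-4 response) nothing linearizes any more
e.g. op1, op2: illegal at step 2, since op2 pop() → empty cannot apply there

4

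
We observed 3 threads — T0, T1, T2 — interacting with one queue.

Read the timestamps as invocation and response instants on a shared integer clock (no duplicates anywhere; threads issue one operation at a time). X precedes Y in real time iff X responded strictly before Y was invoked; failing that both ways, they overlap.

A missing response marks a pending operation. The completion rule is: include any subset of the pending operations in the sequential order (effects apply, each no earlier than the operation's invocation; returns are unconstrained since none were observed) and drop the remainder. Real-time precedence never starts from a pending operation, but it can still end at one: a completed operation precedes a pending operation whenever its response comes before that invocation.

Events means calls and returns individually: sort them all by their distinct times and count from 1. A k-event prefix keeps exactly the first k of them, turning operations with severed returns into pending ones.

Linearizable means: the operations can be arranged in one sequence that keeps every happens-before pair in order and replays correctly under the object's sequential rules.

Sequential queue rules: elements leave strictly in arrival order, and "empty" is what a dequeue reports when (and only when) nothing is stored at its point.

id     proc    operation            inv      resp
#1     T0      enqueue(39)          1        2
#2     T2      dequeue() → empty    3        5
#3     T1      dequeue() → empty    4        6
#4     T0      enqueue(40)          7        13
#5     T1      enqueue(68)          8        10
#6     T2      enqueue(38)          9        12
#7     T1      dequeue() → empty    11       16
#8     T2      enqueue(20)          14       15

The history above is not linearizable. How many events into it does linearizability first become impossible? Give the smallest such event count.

6

events 1..5 are still linearizable — one witness is #1, #3, #2:
after step 1 (#1 enqueue(39)): queue <39>
after step 2 (#3 dequeue() (pending, included)): queue <>
after step 3 (#2 dequeue() → empty): queue <>
with event 6 included (#3 responding at time 6), all real-time-consistent orders fail
sample order #1, #2, #3 stalls at step 2 — #2 dequeue() → empty has no legal effect
sample order #1, #3, #2 stalls at step 2 — #3 dequeue() → empty has no legal effect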